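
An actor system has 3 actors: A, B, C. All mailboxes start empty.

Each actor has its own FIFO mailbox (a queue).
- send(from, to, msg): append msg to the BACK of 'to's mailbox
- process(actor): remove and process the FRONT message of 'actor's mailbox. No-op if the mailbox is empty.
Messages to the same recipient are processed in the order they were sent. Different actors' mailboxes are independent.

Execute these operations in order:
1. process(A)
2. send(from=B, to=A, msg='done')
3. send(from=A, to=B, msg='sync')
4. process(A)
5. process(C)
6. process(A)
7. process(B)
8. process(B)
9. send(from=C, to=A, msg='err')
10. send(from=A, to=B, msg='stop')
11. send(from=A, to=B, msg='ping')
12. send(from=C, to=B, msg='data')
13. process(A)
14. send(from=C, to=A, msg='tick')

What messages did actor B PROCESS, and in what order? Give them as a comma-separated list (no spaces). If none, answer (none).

After 1 (process(A)): A:[] B:[] C:[]
After 2 (send(from=B, to=A, msg='done')): A:[done] B:[] C:[]
After 3 (send(from=A, to=B, msg='sync')): A:[done] B:[sync] C:[]
After 4 (process(A)): A:[] B:[sync] C:[]
After 5 (process(C)): A:[] B:[sync] C:[]
After 6 (process(A)): A:[] B:[sync] C:[]
After 7 (process(B)): A:[] B:[] C:[]
After 8 (process(B)): A:[] B:[] C:[]
After 9 (send(from=C, to=A, msg='err')): A:[err] B:[] C:[]
After 10 (send(from=A, to=B, msg='stop')): A:[err] B:[stop] C:[]
After 11 (send(from=A, to=B, msg='ping')): A:[err] B:[stop,ping] C:[]
After 12 (send(from=C, to=B, msg='data')): A:[err] B:[stop,ping,data] C:[]
After 13 (process(A)): A:[] B:[stop,ping,data] C:[]
After 14 (send(from=C, to=A, msg='tick')): A:[tick] B:[stop,ping,data] C:[]

Answer: sync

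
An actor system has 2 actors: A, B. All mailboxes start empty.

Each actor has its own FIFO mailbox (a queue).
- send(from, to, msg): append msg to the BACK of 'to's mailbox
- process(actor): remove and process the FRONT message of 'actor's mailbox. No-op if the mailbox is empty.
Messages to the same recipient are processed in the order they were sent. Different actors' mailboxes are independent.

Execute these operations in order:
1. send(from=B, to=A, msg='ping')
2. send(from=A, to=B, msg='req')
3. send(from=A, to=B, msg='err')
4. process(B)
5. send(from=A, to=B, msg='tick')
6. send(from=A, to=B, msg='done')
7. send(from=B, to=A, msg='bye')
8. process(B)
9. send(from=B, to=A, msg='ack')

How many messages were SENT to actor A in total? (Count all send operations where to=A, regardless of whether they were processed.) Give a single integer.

After 1 (send(from=B, to=A, msg='ping')): A:[ping] B:[]
After 2 (send(from=A, to=B, msg='req')): A:[ping] B:[req]
After 3 (send(from=A, to=B, msg='err')): A:[ping] B:[req,err]
After 4 (process(B)): A:[ping] B:[err]
After 5 (send(from=A, to=B, msg='tick')): A:[ping] B:[err,tick]
After 6 (send(from=A, to=B, msg='done')): A:[ping] B:[err,tick,done]
After 7 (send(from=B, to=A, msg='bye')): A:[ping,bye] B:[err,tick,done]
After 8 (process(B)): A:[ping,bye] B:[tick,done]
After 9 (send(from=B, to=A, msg='ack')): A:[ping,bye,ack] B:[tick,done]

Answer: 3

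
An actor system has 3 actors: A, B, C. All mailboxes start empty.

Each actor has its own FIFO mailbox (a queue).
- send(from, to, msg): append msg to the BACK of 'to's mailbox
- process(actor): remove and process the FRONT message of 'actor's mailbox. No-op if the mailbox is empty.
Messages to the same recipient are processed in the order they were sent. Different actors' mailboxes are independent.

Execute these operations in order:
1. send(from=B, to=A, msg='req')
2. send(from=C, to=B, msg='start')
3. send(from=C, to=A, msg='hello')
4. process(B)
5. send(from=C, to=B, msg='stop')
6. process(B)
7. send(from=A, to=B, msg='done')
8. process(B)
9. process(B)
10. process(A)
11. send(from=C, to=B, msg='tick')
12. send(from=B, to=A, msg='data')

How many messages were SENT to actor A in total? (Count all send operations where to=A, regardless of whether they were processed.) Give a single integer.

Answer: 3

Derivation:
After 1 (send(from=B, to=A, msg='req')): A:[req] B:[] C:[]
After 2 (send(from=C, to=B, msg='start')): A:[req] B:[start] C:[]
After 3 (send(from=C, to=A, msg='hello')): A:[req,hello] B:[start] C:[]
After 4 (process(B)): A:[req,hello] B:[] C:[]
After 5 (send(from=C, to=B, msg='stop')): A:[req,hello] B:[stop] C:[]
After 6 (process(B)): A:[req,hello] B:[] C:[]
After 7 (send(from=A, to=B, msg='done')): A:[req,hello] B:[done] C:[]
After 8 (process(B)): A:[req,hello] B:[] C:[]
After 9 (process(B)): A:[req,hello] B:[] C:[]
After 10 (process(A)): A:[hello] B:[] C:[]
After 11 (send(from=C, to=B, msg='tick')): A:[hello] B:[tick] C:[]
After 12 (send(from=B, to=A, msg='data')): A:[hello,data] B:[tick] C:[]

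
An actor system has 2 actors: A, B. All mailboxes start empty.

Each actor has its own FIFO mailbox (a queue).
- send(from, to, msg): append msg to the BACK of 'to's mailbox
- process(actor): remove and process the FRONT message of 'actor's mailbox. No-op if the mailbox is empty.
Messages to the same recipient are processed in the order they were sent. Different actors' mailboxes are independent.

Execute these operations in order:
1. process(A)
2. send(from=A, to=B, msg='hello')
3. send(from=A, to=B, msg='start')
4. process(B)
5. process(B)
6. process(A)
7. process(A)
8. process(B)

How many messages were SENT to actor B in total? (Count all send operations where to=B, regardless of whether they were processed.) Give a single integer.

Answer: 2

Derivation:
After 1 (process(A)): A:[] B:[]
After 2 (send(from=A, to=B, msg='hello')): A:[] B:[hello]
After 3 (send(from=A, to=B, msg='start')): A:[] B:[hello,start]
After 4 (process(B)): A:[] B:[start]
After 5 (process(B)): A:[] B:[]
After 6 (process(A)): A:[] B:[]
After 7 (process(A)): A:[] B:[]
After 8 (process(B)): A:[] B:[]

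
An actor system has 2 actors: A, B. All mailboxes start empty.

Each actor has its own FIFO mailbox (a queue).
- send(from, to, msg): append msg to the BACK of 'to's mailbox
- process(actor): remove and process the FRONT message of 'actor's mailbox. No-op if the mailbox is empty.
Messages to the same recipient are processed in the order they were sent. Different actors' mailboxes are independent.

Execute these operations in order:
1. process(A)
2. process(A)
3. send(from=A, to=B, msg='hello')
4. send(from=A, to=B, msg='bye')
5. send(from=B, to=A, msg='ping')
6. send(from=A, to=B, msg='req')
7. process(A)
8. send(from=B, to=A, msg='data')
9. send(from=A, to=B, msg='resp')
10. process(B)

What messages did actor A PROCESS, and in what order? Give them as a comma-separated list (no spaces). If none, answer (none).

Answer: ping

Derivation:
After 1 (process(A)): A:[] B:[]
After 2 (process(A)): A:[] B:[]
After 3 (send(from=A, to=B, msg='hello')): A:[] B:[hello]
After 4 (send(from=A, to=B, msg='bye')): A:[] B:[hello,bye]
After 5 (send(from=B, to=A, msg='ping')): A:[ping] B:[hello,bye]
After 6 (send(from=A, to=B, msg='req')): A:[ping] B:[hello,bye,req]
After 7 (process(A)): A:[] B:[hello,bye,req]
After 8 (send(from=B, to=A, msg='data')): A:[data] B:[hello,bye,req]
After 9 (send(from=A, to=B, msg='resp')): A:[data] B:[hello,bye,req,resp]
After 10 (process(B)): A:[data] B:[bye,req,resp]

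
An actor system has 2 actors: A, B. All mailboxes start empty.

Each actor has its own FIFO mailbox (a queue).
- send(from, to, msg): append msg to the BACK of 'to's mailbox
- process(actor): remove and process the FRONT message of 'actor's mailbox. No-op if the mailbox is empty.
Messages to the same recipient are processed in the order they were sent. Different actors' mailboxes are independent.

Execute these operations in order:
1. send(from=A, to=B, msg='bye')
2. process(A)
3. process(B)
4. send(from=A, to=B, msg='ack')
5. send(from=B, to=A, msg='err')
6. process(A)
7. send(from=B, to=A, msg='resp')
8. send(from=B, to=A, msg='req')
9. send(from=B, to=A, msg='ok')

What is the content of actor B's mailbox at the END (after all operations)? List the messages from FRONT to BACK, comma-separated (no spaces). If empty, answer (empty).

Answer: ack

Derivation:
After 1 (send(from=A, to=B, msg='bye')): A:[] B:[bye]
After 2 (process(A)): A:[] B:[bye]
After 3 (process(B)): A:[] B:[]
After 4 (send(from=A, to=B, msg='ack')): A:[] B:[ack]
After 5 (send(from=B, to=A, msg='err')): A:[err] B:[ack]
After 6 (process(A)): A:[] B:[ack]
After 7 (send(from=B, to=A, msg='resp')): A:[resp] B:[ack]
After 8 (send(from=B, to=A, msg='req')): A:[resp,req] B:[ack]
After 9 (send(from=B, to=A, msg='ok')): A:[resp,req,ok] B:[ack]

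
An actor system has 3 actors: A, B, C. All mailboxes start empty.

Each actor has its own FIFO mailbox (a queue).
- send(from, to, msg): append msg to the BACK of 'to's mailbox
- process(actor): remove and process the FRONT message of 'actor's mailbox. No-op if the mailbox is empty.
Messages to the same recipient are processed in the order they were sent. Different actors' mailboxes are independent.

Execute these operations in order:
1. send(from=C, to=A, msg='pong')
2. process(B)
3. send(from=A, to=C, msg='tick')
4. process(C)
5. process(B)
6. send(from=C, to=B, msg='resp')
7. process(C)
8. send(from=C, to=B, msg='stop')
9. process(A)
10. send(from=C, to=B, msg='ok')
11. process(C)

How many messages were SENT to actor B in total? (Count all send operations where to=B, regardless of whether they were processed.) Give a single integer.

Answer: 3

Derivation:
After 1 (send(from=C, to=A, msg='pong')): A:[pong] B:[] C:[]
After 2 (process(B)): A:[pong] B:[] C:[]
After 3 (send(from=A, to=C, msg='tick')): A:[pong] B:[] C:[tick]
After 4 (process(C)): A:[pong] B:[] C:[]
After 5 (process(B)): A:[pong] B:[] C:[]
After 6 (send(from=C, to=B, msg='resp')): A:[pong] B:[resp] C:[]
After 7 (process(C)): A:[pong] B:[resp] C:[]
After 8 (send(from=C, to=B, msg='stop')): A:[pong] B:[resp,stop] C:[]
After 9 (process(A)): A:[] B:[resp,stop] C:[]
After 10 (send(from=C, to=B, msg='ok')): A:[] B:[resp,stop,ok] C:[]
After 11 (process(C)): A:[] B:[resp,stop,ok] C:[]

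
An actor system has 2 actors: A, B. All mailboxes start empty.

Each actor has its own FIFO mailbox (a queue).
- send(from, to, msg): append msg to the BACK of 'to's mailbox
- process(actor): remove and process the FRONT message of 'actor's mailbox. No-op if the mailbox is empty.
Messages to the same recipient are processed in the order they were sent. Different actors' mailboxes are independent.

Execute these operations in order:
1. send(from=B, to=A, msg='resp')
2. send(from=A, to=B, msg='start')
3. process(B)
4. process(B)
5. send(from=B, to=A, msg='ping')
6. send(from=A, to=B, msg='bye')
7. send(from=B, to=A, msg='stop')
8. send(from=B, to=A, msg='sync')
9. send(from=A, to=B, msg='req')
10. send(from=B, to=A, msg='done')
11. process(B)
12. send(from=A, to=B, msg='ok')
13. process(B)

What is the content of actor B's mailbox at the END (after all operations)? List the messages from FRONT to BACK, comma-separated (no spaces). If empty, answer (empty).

After 1 (send(from=B, to=A, msg='resp')): A:[resp] B:[]
After 2 (send(from=A, to=B, msg='start')): A:[resp] B:[start]
After 3 (process(B)): A:[resp] B:[]
After 4 (process(B)): A:[resp] B:[]
After 5 (send(from=B, to=A, msg='ping')): A:[resp,ping] B:[]
After 6 (send(from=A, to=B, msg='bye')): A:[resp,ping] B:[bye]
After 7 (send(from=B, to=A, msg='stop')): A:[resp,ping,stop] B:[bye]
After 8 (send(from=B, to=A, msg='sync')): A:[resp,ping,stop,sync] B:[bye]
After 9 (send(from=A, to=B, msg='req')): A:[resp,ping,stop,sync] B:[bye,req]
After 10 (send(from=B, to=A, msg='done')): A:[resp,ping,stop,sync,done] B:[bye,req]
After 11 (process(B)): A:[resp,ping,stop,sync,done] B:[req]
After 12 (send(from=A, to=B, msg='ok')): A:[resp,ping,stop,sync,done] B:[req,ok]
After 13 (process(B)): A:[resp,ping,stop,sync,done] B:[ok]

Answer: ok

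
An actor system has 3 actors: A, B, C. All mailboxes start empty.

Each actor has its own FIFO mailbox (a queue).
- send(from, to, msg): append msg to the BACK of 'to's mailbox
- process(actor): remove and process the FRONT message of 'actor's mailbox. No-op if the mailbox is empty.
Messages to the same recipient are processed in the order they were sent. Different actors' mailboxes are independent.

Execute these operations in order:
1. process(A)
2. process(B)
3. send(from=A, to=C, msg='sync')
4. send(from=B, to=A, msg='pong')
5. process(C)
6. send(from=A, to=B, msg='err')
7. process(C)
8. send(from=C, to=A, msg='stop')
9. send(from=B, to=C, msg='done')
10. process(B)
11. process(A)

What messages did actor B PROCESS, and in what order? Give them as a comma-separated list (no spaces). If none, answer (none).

Answer: err

Derivation:
After 1 (process(A)): A:[] B:[] C:[]
After 2 (process(B)): A:[] B:[] C:[]
After 3 (send(from=A, to=C, msg='sync')): A:[] B:[] C:[sync]
After 4 (send(from=B, to=A, msg='pong')): A:[pong] B:[] C:[sync]
After 5 (process(C)): A:[pong] B:[] C:[]
After 6 (send(from=A, to=B, msg='err')): A:[pong] B:[err] C:[]
After 7 (process(C)): A:[pong] B:[err] C:[]
After 8 (send(from=C, to=A, msg='stop')): A:[pong,stop] B:[err] C:[]
After 9 (send(from=B, to=C, msg='done')): A:[pong,stop] B:[err] C:[done]
After 10 (process(B)): A:[pong,stop] B:[] C:[done]
After 11 (process(A)): A:[stop] B:[] C:[done]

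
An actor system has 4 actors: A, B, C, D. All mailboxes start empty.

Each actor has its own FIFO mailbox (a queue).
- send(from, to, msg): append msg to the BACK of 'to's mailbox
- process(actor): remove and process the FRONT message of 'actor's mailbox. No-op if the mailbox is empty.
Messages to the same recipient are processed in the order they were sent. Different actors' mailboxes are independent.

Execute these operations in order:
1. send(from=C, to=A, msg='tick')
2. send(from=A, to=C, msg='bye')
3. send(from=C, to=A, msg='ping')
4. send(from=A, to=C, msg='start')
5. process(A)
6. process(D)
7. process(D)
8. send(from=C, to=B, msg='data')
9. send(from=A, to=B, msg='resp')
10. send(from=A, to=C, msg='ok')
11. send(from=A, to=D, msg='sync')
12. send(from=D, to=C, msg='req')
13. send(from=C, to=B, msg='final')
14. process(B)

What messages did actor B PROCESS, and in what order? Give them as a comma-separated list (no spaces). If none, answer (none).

After 1 (send(from=C, to=A, msg='tick')): A:[tick] B:[] C:[] D:[]
After 2 (send(from=A, to=C, msg='bye')): A:[tick] B:[] C:[bye] D:[]
After 3 (send(from=C, to=A, msg='ping')): A:[tick,ping] B:[] C:[bye] D:[]
After 4 (send(from=A, to=C, msg='start')): A:[tick,ping] B:[] C:[bye,start] D:[]
After 5 (process(A)): A:[ping] B:[] C:[bye,start] D:[]
After 6 (process(D)): A:[ping] B:[] C:[bye,start] D:[]
After 7 (process(D)): A:[ping] B:[] C:[bye,start] D:[]
After 8 (send(from=C, to=B, msg='data')): A:[ping] B:[data] C:[bye,start] D:[]
After 9 (send(from=A, to=B, msg='resp')): A:[ping] B:[data,resp] C:[bye,start] D:[]
After 10 (send(from=A, to=C, msg='ok')): A:[ping] B:[data,resp] C:[bye,start,ok] D:[]
After 11 (send(from=A, to=D, msg='sync')): A:[ping] B:[data,resp] C:[bye,start,ok] D:[sync]
After 12 (send(from=D, to=C, msg='req')): A:[ping] B:[data,resp] C:[bye,start,ok,req] D:[sync]
After 13 (send(from=C, to=B, msg='final')): A:[ping] B:[data,resp,final] C:[bye,start,ok,req] D:[sync]
After 14 (process(B)): A:[ping] B:[resp,final] C:[bye,start,ok,req] D:[sync]

Answer: data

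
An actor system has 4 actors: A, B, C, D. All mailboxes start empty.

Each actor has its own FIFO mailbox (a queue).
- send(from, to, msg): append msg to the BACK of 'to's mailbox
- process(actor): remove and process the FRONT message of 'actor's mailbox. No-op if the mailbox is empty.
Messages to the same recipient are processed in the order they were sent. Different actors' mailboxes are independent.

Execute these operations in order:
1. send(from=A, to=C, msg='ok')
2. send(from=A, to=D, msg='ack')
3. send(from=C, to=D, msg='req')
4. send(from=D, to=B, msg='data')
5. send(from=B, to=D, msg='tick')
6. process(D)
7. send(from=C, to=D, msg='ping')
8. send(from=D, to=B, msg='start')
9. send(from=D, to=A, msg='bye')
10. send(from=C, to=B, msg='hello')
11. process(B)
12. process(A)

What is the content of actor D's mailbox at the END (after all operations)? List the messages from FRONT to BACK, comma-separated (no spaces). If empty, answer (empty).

After 1 (send(from=A, to=C, msg='ok')): A:[] B:[] C:[ok] D:[]
After 2 (send(from=A, to=D, msg='ack')): A:[] B:[] C:[ok] D:[ack]
After 3 (send(from=C, to=D, msg='req')): A:[] B:[] C:[ok] D:[ack,req]
After 4 (send(from=D, to=B, msg='data')): A:[] B:[data] C:[ok] D:[ack,req]
After 5 (send(from=B, to=D, msg='tick')): A:[] B:[data] C:[ok] D:[ack,req,tick]
After 6 (process(D)): A:[] B:[data] C:[ok] D:[req,tick]
After 7 (send(from=C, to=D, msg='ping')): A:[] B:[data] C:[ok] D:[req,tick,ping]
After 8 (send(from=D, to=B, msg='start')): A:[] B:[data,start] C:[ok] D:[req,tick,ping]
After 9 (send(from=D, to=A, msg='bye')): A:[bye] B:[data,start] C:[ok] D:[req,tick,ping]
After 10 (send(from=C, to=B, msg='hello')): A:[bye] B:[data,start,hello] C:[ok] D:[req,tick,ping]
After 11 (process(B)): A:[bye] B:[start,hello] C:[ok] D:[req,tick,ping]
After 12 (process(A)): A:[] B:[start,hello] C:[ok] D:[req,tick,ping]

Answer: req,tick,ping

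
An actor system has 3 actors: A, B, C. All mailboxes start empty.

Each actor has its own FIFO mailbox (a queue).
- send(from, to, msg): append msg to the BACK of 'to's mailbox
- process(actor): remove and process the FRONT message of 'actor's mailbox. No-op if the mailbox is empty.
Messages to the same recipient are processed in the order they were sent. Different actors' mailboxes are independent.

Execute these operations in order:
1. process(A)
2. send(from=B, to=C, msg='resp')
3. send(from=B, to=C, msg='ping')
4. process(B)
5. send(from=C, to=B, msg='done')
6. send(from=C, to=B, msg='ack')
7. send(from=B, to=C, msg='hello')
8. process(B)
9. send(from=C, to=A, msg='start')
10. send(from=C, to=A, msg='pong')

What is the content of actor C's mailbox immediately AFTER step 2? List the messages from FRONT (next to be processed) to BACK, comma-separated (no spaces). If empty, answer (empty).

After 1 (process(A)): A:[] B:[] C:[]
After 2 (send(from=B, to=C, msg='resp')): A:[] B:[] C:[resp]

resp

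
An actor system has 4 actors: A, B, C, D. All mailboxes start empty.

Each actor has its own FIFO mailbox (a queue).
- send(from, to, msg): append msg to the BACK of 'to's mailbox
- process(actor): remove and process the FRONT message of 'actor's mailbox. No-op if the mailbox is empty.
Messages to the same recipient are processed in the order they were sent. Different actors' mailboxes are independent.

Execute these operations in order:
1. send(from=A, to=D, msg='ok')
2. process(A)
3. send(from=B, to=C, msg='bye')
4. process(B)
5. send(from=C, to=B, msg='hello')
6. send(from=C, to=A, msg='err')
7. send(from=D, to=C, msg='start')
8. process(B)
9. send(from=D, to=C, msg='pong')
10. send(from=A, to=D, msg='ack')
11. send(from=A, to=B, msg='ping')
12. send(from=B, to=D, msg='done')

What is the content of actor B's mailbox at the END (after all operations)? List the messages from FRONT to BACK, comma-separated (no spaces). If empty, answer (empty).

Answer: ping

Derivation:
After 1 (send(from=A, to=D, msg='ok')): A:[] B:[] C:[] D:[ok]
After 2 (process(A)): A:[] B:[] C:[] D:[ok]
After 3 (send(from=B, to=C, msg='bye')): A:[] B:[] C:[bye] D:[ok]
After 4 (process(B)): A:[] B:[] C:[bye] D:[ok]
After 5 (send(from=C, to=B, msg='hello')): A:[] B:[hello] C:[bye] D:[ok]
After 6 (send(from=C, to=A, msg='err')): A:[err] B:[hello] C:[bye] D:[ok]
After 7 (send(from=D, to=C, msg='start')): A:[err] B:[hello] C:[bye,start] D:[ok]
After 8 (process(B)): A:[err] B:[] C:[bye,start] D:[ok]
After 9 (send(from=D, to=C, msg='pong')): A:[err] B:[] C:[bye,start,pong] D:[ok]
After 10 (send(from=A, to=D, msg='ack')): A:[err] B:[] C:[bye,start,pong] D:[ok,ack]
After 11 (send(from=A, to=B, msg='ping')): A:[err] B:[ping] C:[bye,start,pong] D:[ok,ack]
After 12 (send(from=B, to=D, msg='done')): A:[err] B:[ping] C:[bye,start,pong] D:[ok,ack,done]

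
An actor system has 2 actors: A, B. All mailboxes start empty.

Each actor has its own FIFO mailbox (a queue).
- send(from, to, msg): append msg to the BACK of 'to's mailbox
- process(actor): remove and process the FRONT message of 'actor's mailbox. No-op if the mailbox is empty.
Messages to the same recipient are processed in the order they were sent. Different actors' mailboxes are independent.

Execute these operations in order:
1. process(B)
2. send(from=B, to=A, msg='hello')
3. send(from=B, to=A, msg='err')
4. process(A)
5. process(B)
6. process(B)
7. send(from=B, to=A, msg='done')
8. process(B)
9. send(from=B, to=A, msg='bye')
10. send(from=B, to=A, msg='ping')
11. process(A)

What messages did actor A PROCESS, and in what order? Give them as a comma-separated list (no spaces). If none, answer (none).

After 1 (process(B)): A:[] B:[]
After 2 (send(from=B, to=A, msg='hello')): A:[hello] B:[]
After 3 (send(from=B, to=A, msg='err')): A:[hello,err] B:[]
After 4 (process(A)): A:[err] B:[]
After 5 (process(B)): A:[err] B:[]
After 6 (process(B)): A:[err] B:[]
After 7 (send(from=B, to=A, msg='done')): A:[err,done] B:[]
After 8 (process(B)): A:[err,done] B:[]
After 9 (send(from=B, to=A, msg='bye')): A:[err,done,bye] B:[]
After 10 (send(from=B, to=A, msg='ping')): A:[err,done,bye,ping] B:[]
After 11 (process(A)): A:[done,bye,ping] B:[]

Answer: hello,err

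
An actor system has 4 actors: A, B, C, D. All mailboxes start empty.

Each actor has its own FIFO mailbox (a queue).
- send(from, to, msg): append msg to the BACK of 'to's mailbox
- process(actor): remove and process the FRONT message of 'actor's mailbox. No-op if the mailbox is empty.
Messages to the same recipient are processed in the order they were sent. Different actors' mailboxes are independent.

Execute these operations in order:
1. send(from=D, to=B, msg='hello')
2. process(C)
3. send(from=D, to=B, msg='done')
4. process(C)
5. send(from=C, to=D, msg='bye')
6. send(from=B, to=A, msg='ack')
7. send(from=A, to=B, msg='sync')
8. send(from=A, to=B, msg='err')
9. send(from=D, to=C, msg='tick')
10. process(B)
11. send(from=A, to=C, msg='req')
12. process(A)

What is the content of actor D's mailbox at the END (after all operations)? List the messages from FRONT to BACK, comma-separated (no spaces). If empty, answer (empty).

After 1 (send(from=D, to=B, msg='hello')): A:[] B:[hello] C:[] D:[]
After 2 (process(C)): A:[] B:[hello] C:[] D:[]
After 3 (send(from=D, to=B, msg='done')): A:[] B:[hello,done] C:[] D:[]
After 4 (process(C)): A:[] B:[hello,done] C:[] D:[]
After 5 (send(from=C, to=D, msg='bye')): A:[] B:[hello,done] C:[] D:[bye]
After 6 (send(from=B, to=A, msg='ack')): A:[ack] B:[hello,done] C:[] D:[bye]
After 7 (send(from=A, to=B, msg='sync')): A:[ack] B:[hello,done,sync] C:[] D:[bye]
After 8 (send(from=A, to=B, msg='err')): A:[ack] B:[hello,done,sync,err] C:[] D:[bye]
After 9 (send(from=D, to=C, msg='tick')): A:[ack] B:[hello,done,sync,err] C:[tick] D:[bye]
After 10 (process(B)): A:[ack] B:[done,sync,err] C:[tick] D:[bye]
After 11 (send(from=A, to=C, msg='req')): A:[ack] B:[done,sync,err] C:[tick,req] D:[bye]
After 12 (process(A)): A:[] B:[done,sync,err] C:[tick,req] D:[bye]

Answer: bye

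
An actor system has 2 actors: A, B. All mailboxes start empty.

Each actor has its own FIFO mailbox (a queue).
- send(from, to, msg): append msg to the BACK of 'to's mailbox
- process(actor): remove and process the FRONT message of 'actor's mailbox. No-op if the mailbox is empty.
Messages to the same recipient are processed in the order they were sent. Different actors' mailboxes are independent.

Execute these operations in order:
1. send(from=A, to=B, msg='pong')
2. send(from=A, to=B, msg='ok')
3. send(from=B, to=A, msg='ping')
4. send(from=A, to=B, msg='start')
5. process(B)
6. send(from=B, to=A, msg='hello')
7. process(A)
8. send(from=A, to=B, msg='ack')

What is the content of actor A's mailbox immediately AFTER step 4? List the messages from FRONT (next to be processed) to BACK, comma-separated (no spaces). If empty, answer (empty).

After 1 (send(from=A, to=B, msg='pong')): A:[] B:[pong]
After 2 (send(from=A, to=B, msg='ok')): A:[] B:[pong,ok]
After 3 (send(from=B, to=A, msg='ping')): A:[ping] B:[pong,ok]
After 4 (send(from=A, to=B, msg='start')): A:[ping] B:[pong,ok,start]

ping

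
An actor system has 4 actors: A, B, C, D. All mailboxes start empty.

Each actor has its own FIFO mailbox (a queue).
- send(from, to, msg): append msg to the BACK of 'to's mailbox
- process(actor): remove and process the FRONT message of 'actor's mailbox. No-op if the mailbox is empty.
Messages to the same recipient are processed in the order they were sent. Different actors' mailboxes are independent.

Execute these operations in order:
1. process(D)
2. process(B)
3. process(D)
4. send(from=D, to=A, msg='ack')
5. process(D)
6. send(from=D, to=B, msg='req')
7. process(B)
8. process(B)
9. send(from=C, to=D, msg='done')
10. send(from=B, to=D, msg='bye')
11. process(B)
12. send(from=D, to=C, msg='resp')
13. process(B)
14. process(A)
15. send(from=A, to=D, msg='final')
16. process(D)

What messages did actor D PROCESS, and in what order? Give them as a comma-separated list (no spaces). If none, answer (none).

After 1 (process(D)): A:[] B:[] C:[] D:[]
After 2 (process(B)): A:[] B:[] C:[] D:[]
After 3 (process(D)): A:[] B:[] C:[] D:[]
After 4 (send(from=D, to=A, msg='ack')): A:[ack] B:[] C:[] D:[]
After 5 (process(D)): A:[ack] B:[] C:[] D:[]
After 6 (send(from=D, to=B, msg='req')): A:[ack] B:[req] C:[] D:[]
After 7 (process(B)): A:[ack] B:[] C:[] D:[]
After 8 (process(B)): A:[ack] B:[] C:[] D:[]
After 9 (send(from=C, to=D, msg='done')): A:[ack] B:[] C:[] D:[done]
After 10 (send(from=B, to=D, msg='bye')): A:[ack] B:[] C:[] D:[done,bye]
After 11 (process(B)): A:[ack] B:[] C:[] D:[done,bye]
After 12 (send(from=D, to=C, msg='resp')): A:[ack] B:[] C:[resp] D:[done,bye]
After 13 (process(B)): A:[ack] B:[] C:[resp] D:[done,bye]
After 14 (process(A)): A:[] B:[] C:[resp] D:[done,bye]
After 15 (send(from=A, to=D, msg='final')): A:[] B:[] C:[resp] D:[done,bye,final]
After 16 (process(D)): A:[] B:[] C:[resp] D:[bye,final]

Answer: done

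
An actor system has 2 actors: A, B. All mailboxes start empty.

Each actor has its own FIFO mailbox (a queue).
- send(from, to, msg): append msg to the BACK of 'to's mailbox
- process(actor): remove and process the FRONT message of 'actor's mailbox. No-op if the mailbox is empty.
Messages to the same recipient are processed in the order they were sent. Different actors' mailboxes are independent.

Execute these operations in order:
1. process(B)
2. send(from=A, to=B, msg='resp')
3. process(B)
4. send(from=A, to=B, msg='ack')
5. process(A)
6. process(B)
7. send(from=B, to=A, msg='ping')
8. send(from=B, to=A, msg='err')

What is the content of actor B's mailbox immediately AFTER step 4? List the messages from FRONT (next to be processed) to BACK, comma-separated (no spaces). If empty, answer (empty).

After 1 (process(B)): A:[] B:[]
After 2 (send(from=A, to=B, msg='resp')): A:[] B:[resp]
After 3 (process(B)): A:[] B:[]
After 4 (send(from=A, to=B, msg='ack')): A:[] B:[ack]

ack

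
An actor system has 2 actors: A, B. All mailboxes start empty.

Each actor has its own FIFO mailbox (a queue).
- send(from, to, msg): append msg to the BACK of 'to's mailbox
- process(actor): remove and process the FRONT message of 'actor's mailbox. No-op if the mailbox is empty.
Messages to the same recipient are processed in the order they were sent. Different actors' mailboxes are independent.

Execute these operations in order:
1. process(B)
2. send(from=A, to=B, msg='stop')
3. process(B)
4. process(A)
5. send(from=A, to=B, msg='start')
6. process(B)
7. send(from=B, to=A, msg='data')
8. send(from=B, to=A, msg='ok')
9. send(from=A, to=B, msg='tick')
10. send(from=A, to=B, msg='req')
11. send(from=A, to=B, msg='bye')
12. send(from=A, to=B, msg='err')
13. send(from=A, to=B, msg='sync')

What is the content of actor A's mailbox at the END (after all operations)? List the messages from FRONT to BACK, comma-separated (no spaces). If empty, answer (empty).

Answer: data,ok

Derivation:
After 1 (process(B)): A:[] B:[]
After 2 (send(from=A, to=B, msg='stop')): A:[] B:[stop]
After 3 (process(B)): A:[] B:[]
After 4 (process(A)): A:[] B:[]
After 5 (send(from=A, to=B, msg='start')): A:[] B:[start]
After 6 (process(B)): A:[] B:[]
After 7 (send(from=B, to=A, msg='data')): A:[data] B:[]
After 8 (send(from=B, to=A, msg='ok')): A:[data,ok] B:[]
After 9 (send(from=A, to=B, msg='tick')): A:[data,ok] B:[tick]
After 10 (send(from=A, to=B, msg='req')): A:[data,ok] B:[tick,req]
After 11 (send(from=A, to=B, msg='bye')): A:[data,ok] B:[tick,req,bye]
After 12 (send(from=A, to=B, msg='err')): A:[data,ok] B:[tick,req,bye,err]
After 13 (send(from=A, to=B, msg='sync')): A:[data,ok] B:[tick,req,bye,err,sync]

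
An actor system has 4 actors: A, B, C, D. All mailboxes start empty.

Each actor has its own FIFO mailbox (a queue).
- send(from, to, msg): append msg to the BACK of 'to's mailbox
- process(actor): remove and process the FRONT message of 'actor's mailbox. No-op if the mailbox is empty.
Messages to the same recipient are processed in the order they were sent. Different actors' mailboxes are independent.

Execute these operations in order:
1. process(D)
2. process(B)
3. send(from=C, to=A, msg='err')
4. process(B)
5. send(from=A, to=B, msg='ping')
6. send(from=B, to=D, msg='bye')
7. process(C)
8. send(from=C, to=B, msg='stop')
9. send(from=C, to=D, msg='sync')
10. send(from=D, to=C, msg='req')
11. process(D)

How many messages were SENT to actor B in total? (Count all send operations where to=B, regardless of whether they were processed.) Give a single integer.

After 1 (process(D)): A:[] B:[] C:[] D:[]
After 2 (process(B)): A:[] B:[] C:[] D:[]
After 3 (send(from=C, to=A, msg='err')): A:[err] B:[] C:[] D:[]
After 4 (process(B)): A:[err] B:[] C:[] D:[]
After 5 (send(from=A, to=B, msg='ping')): A:[err] B:[ping] C:[] D:[]
After 6 (send(from=B, to=D, msg='bye')): A:[err] B:[ping] C:[] D:[bye]
After 7 (process(C)): A:[err] B:[ping] C:[] D:[bye]
After 8 (send(from=C, to=B, msg='stop')): A:[err] B:[ping,stop] C:[] D:[bye]
After 9 (send(from=C, to=D, msg='sync')): A:[err] B:[ping,stop] C:[] D:[bye,sync]
After 10 (send(from=D, to=C, msg='req')): A:[err] B:[ping,stop] C:[req] D:[bye,sync]
After 11 (process(D)): A:[err] B:[ping,stop] C:[req] D:[sync]

Answer: 2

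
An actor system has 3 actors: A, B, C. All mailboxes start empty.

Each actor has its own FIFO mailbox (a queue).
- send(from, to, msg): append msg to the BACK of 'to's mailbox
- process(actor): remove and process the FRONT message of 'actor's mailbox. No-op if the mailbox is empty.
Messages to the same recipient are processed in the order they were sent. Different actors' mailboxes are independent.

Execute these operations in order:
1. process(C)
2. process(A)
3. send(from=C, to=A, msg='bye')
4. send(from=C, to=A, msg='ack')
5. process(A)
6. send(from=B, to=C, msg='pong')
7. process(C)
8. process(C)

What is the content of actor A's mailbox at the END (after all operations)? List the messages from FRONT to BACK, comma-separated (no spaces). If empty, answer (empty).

Answer: ack

Derivation:
After 1 (process(C)): A:[] B:[] C:[]
After 2 (process(A)): A:[] B:[] C:[]
After 3 (send(from=C, to=A, msg='bye')): A:[bye] B:[] C:[]
After 4 (send(from=C, to=A, msg='ack')): A:[bye,ack] B:[] C:[]
After 5 (process(A)): A:[ack] B:[] C:[]
After 6 (send(from=B, to=C, msg='pong')): A:[ack] B:[] C:[pong]
After 7 (process(C)): A:[ack] B:[] C:[]
After 8 (process(C)): A:[ack] B:[] C:[]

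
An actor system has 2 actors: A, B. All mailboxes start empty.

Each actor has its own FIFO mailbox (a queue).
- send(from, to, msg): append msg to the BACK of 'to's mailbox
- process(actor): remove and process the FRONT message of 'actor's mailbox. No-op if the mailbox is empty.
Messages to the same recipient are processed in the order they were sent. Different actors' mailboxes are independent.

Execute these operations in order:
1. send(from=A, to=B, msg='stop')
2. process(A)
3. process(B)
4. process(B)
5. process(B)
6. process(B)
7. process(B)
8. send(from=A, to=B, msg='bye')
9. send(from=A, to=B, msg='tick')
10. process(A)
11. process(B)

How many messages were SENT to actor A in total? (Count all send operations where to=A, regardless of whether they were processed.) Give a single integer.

After 1 (send(from=A, to=B, msg='stop')): A:[] B:[stop]
After 2 (process(A)): A:[] B:[stop]
After 3 (process(B)): A:[] B:[]
After 4 (process(B)): A:[] B:[]
After 5 (process(B)): A:[] B:[]
After 6 (process(B)): A:[] B:[]
After 7 (process(B)): A:[] B:[]
After 8 (send(from=A, to=B, msg='bye')): A:[] B:[bye]
After 9 (send(from=A, to=B, msg='tick')): A:[] B:[bye,tick]
After 10 (process(A)): A:[] B:[bye,tick]
After 11 (process(B)): A:[] B:[tick]

Answer: 0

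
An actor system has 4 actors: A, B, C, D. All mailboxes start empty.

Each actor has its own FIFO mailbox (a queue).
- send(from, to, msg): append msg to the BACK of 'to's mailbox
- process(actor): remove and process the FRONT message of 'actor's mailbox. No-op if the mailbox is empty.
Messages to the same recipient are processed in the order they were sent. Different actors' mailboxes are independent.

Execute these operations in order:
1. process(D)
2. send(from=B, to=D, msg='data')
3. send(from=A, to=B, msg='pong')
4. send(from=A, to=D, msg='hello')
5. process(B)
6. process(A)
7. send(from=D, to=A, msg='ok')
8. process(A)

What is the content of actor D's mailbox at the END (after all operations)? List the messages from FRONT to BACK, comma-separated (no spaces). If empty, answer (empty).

After 1 (process(D)): A:[] B:[] C:[] D:[]
After 2 (send(from=B, to=D, msg='data')): A:[] B:[] C:[] D:[data]
After 3 (send(from=A, to=B, msg='pong')): A:[] B:[pong] C:[] D:[data]
After 4 (send(from=A, to=D, msg='hello')): A:[] B:[pong] C:[] D:[data,hello]
After 5 (process(B)): A:[] B:[] C:[] D:[data,hello]
After 6 (process(A)): A:[] B:[] C:[] D:[data,hello]
After 7 (send(from=D, to=A, msg='ok')): A:[ok] B:[] C:[] D:[data,hello]
After 8 (process(A)): A:[] B:[] C:[] D:[data,hello]

Answer: data,hello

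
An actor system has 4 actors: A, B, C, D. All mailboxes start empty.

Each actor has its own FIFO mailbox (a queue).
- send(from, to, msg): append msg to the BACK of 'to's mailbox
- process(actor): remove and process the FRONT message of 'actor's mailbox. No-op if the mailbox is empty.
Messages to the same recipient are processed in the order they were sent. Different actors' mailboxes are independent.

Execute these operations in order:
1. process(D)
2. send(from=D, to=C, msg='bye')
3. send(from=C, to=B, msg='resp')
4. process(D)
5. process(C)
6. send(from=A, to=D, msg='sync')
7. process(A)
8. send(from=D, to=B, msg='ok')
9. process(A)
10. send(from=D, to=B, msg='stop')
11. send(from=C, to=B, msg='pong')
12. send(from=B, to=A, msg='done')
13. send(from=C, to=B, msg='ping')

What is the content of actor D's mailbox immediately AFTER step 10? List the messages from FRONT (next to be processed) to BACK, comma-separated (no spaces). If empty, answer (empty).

After 1 (process(D)): A:[] B:[] C:[] D:[]
After 2 (send(from=D, to=C, msg='bye')): A:[] B:[] C:[bye] D:[]
After 3 (send(from=C, to=B, msg='resp')): A:[] B:[resp] C:[bye] D:[]
After 4 (process(D)): A:[] B:[resp] C:[bye] D:[]
After 5 (process(C)): A:[] B:[resp] C:[] D:[]
After 6 (send(from=A, to=D, msg='sync')): A:[] B:[resp] C:[] D:[sync]
After 7 (process(A)): A:[] B:[resp] C:[] D:[sync]
After 8 (send(from=D, to=B, msg='ok')): A:[] B:[resp,ok] C:[] D:[sync]
After 9 (process(A)): A:[] B:[resp,ok] C:[] D:[sync]
After 10 (send(from=D, to=B, msg='stop')): A:[] B:[resp,ok,stop] C:[] D:[sync]

sync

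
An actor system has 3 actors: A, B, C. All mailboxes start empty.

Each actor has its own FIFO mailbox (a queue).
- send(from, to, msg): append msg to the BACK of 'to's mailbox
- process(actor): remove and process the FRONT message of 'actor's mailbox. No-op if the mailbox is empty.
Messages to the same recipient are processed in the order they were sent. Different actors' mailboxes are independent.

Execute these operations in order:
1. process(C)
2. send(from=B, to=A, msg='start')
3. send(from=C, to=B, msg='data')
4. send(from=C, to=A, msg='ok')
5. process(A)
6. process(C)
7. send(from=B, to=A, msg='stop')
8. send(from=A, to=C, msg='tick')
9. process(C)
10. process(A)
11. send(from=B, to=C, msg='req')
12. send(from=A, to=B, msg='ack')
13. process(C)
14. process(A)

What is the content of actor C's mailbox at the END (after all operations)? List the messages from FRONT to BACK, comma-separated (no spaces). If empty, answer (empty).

Answer: (empty)

Derivation:
After 1 (process(C)): A:[] B:[] C:[]
After 2 (send(from=B, to=A, msg='start')): A:[start] B:[] C:[]
After 3 (send(from=C, to=B, msg='data')): A:[start] B:[data] C:[]
After 4 (send(from=C, to=A, msg='ok')): A:[start,ok] B:[data] C:[]
After 5 (process(A)): A:[ok] B:[data] C:[]
After 6 (process(C)): A:[ok] B:[data] C:[]
After 7 (send(from=B, to=A, msg='stop')): A:[ok,stop] B:[data] C:[]
After 8 (send(from=A, to=C, msg='tick')): A:[ok,stop] B:[data] C:[tick]
After 9 (process(C)): A:[ok,stop] B:[data] C:[]
After 10 (process(A)): A:[stop] B:[data] C:[]
After 11 (send(from=B, to=C, msg='req')): A:[stop] B:[data] C:[req]
After 12 (send(from=A, to=B, msg='ack')): A:[stop] B:[data,ack] C:[req]
After 13 (process(C)): A:[stop] B:[data,ack] C:[]
After 14 (process(A)): A:[] B:[data,ack] C:[]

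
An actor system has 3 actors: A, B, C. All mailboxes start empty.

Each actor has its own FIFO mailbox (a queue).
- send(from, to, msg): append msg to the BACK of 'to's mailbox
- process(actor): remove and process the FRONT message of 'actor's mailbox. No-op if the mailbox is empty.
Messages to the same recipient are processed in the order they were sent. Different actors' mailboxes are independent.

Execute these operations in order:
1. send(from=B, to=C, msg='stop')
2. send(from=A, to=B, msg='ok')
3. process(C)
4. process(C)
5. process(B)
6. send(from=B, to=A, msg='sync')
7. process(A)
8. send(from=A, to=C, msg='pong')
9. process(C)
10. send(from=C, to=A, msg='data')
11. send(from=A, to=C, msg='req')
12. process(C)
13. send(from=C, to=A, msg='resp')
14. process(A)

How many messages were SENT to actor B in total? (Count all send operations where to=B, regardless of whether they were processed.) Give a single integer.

After 1 (send(from=B, to=C, msg='stop')): A:[] B:[] C:[stop]
After 2 (send(from=A, to=B, msg='ok')): A:[] B:[ok] C:[stop]
After 3 (process(C)): A:[] B:[ok] C:[]
After 4 (process(C)): A:[] B:[ok] C:[]
After 5 (process(B)): A:[] B:[] C:[]
After 6 (send(from=B, to=A, msg='sync')): A:[sync] B:[] C:[]
After 7 (process(A)): A:[] B:[] C:[]
After 8 (send(from=A, to=C, msg='pong')): A:[] B:[] C:[pong]
After 9 (process(C)): A:[] B:[] C:[]
After 10 (send(from=C, to=A, msg='data')): A:[data] B:[] C:[]
After 11 (send(from=A, to=C, msg='req')): A:[data] B:[] C:[req]
After 12 (process(C)): A:[data] B:[] C:[]
After 13 (send(from=C, to=A, msg='resp')): A:[data,resp] B:[] C:[]
After 14 (process(A)): A:[resp] B:[] C:[]

Answer: 1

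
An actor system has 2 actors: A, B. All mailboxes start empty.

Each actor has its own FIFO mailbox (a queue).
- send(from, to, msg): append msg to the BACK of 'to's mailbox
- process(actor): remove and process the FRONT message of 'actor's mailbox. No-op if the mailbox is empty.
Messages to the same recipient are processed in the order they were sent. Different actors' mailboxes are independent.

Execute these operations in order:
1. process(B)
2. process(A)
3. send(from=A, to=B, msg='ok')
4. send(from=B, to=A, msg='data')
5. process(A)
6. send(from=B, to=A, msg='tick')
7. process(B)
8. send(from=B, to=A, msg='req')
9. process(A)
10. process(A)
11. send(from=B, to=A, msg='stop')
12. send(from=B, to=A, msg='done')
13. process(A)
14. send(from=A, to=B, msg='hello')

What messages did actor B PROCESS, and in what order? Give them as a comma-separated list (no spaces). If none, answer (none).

Answer: ok

Derivation:
After 1 (process(B)): A:[] B:[]
After 2 (process(A)): A:[] B:[]
After 3 (send(from=A, to=B, msg='ok')): A:[] B:[ok]
After 4 (send(from=B, to=A, msg='data')): A:[data] B:[ok]
After 5 (process(A)): A:[] B:[ok]
After 6 (send(from=B, to=A, msg='tick')): A:[tick] B:[ok]
After 7 (process(B)): A:[tick] B:[]
After 8 (send(from=B, to=A, msg='req')): A:[tick,req] B:[]
After 9 (process(A)): A:[req] B:[]
After 10 (process(A)): A:[] B:[]
After 11 (send(from=B, to=A, msg='stop')): A:[stop] B:[]
After 12 (send(from=B, to=A, msg='done')): A:[stop,done] B:[]
After 13 (process(A)): A:[done] B:[]
After 14 (send(from=A, to=B, msg='hello')): A:[done] B:[hello]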